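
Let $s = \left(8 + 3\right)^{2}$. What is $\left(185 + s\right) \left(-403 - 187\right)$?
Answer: $-180540$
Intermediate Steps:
$s = 121$ ($s = 11^{2} = 121$)
$\left(185 + s\right) \left(-403 - 187\right) = \left(185 + 121\right) \left(-403 - 187\right) = 306 \left(-590\right) = -180540$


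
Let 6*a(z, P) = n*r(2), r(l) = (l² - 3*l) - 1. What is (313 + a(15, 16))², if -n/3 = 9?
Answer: 426409/4 ≈ 1.0660e+5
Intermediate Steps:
n = -27 (n = -3*9 = -27)
r(l) = -1 + l² - 3*l
a(z, P) = 27/2 (a(z, P) = (-27*(-1 + 2² - 3*2))/6 = (-27*(-1 + 4 - 6))/6 = (-27*(-3))/6 = (⅙)*81 = 27/2)
(313 + a(15, 16))² = (313 + 27/2)² = (653/2)² = 426409/4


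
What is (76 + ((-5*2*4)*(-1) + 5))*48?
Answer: 5808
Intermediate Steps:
(76 + ((-5*2*4)*(-1) + 5))*48 = (76 + (-10*4*(-1) + 5))*48 = (76 + (-40*(-1) + 5))*48 = (76 + (40 + 5))*48 = (76 + 45)*48 = 121*48 = 5808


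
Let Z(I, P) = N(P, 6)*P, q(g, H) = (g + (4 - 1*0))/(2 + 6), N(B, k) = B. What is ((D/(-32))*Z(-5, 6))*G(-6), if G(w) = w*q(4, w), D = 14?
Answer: 189/2 ≈ 94.500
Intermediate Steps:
q(g, H) = 1/2 + g/8 (q(g, H) = (g + (4 + 0))/8 = (g + 4)*(1/8) = (4 + g)*(1/8) = 1/2 + g/8)
G(w) = w (G(w) = w*(1/2 + (1/8)*4) = w*(1/2 + 1/2) = w*1 = w)
Z(I, P) = P**2 (Z(I, P) = P*P = P**2)
((D/(-32))*Z(-5, 6))*G(-6) = ((14/(-32))*6**2)*(-6) = ((14*(-1/32))*36)*(-6) = -7/16*36*(-6) = -63/4*(-6) = 189/2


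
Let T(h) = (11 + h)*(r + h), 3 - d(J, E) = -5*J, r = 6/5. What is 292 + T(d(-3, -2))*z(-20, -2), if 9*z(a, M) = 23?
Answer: 1598/5 ≈ 319.60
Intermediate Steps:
r = 6/5 (r = 6*(⅕) = 6/5 ≈ 1.2000)
z(a, M) = 23/9 (z(a, M) = (⅑)*23 = 23/9)
d(J, E) = 3 + 5*J (d(J, E) = 3 - (-5)*J = 3 + 5*J)
T(h) = (11 + h)*(6/5 + h)
292 + T(d(-3, -2))*z(-20, -2) = 292 + (66/5 + (3 + 5*(-3))² + 61*(3 + 5*(-3))/5)*(23/9) = 292 + (66/5 + (3 - 15)² + 61*(3 - 15)/5)*(23/9) = 292 + (66/5 + (-12)² + (61/5)*(-12))*(23/9) = 292 + (66/5 + 144 - 732/5)*(23/9) = 292 + (54/5)*(23/9) = 292 + 138/5 = 1598/5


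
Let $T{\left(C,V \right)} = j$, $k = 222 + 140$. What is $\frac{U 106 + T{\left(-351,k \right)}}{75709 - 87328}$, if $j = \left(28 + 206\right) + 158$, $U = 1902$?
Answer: $- \frac{202004}{11619} \approx -17.386$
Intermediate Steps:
$k = 362$
$j = 392$ ($j = 234 + 158 = 392$)
$T{\left(C,V \right)} = 392$
$\frac{U 106 + T{\left(-351,k \right)}}{75709 - 87328} = \frac{1902 \cdot 106 + 392}{75709 - 87328} = \frac{201612 + 392}{-11619} = 202004 \left(- \frac{1}{11619}\right) = - \frac{202004}{11619}$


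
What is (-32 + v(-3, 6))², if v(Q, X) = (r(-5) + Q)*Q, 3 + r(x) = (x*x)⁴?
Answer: 1373323828321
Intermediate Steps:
r(x) = -3 + x⁸ (r(x) = -3 + (x*x)⁴ = -3 + (x²)⁴ = -3 + x⁸)
v(Q, X) = Q*(390622 + Q) (v(Q, X) = ((-3 + (-5)⁸) + Q)*Q = ((-3 + 390625) + Q)*Q = (390622 + Q)*Q = Q*(390622 + Q))
(-32 + v(-3, 6))² = (-32 - 3*(390622 - 3))² = (-32 - 3*390619)² = (-32 - 1171857)² = (-1171889)² = 1373323828321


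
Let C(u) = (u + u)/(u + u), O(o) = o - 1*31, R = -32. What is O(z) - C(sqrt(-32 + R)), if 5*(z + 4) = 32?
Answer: -148/5 ≈ -29.600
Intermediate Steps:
z = 12/5 (z = -4 + (1/5)*32 = -4 + 32/5 = 12/5 ≈ 2.4000)
O(o) = -31 + o (O(o) = o - 31 = -31 + o)
C(u) = 1 (C(u) = (2*u)/((2*u)) = (2*u)*(1/(2*u)) = 1)
O(z) - C(sqrt(-32 + R)) = (-31 + 12/5) - 1*1 = -143/5 - 1 = -148/5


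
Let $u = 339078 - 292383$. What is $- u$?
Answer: $-46695$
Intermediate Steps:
$u = 46695$
$- u = \left(-1\right) 46695 = -46695$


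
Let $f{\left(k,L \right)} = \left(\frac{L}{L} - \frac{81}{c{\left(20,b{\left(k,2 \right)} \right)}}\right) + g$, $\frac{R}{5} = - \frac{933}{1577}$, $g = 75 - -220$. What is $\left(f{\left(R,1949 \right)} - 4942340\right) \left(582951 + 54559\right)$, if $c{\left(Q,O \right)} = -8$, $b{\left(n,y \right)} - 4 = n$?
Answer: $- \frac{12602384062605}{4} \approx -3.1506 \cdot 10^{12}$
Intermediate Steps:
$b{\left(n,y \right)} = 4 + n$
$g = 295$ ($g = 75 + 220 = 295$)
$R = - \frac{4665}{1577}$ ($R = 5 \left(- \frac{933}{1577}\right) = - \frac{4665}{1577} \approx -2.9581$)
$f{\left(k,L \right)} = \frac{2449}{8}$ ($f{\left(k,L \right)} = \left(\frac{L}{L} - \frac{81}{-8}\right) + 295 = \left(1 - - \frac{81}{8}\right) + 295 = \left(1 + \frac{81}{8}\right) + 295 = \frac{89}{8} + 295 = \frac{2449}{8}$)
$\left(f{\left(R,1949 \right)} - 4942340\right) \left(582951 + 54559\right) = \left(\frac{2449}{8} - 4942340\right) \left(582951 + 54559\right) = \left(- \frac{39536271}{8}\right) 637510 = - \frac{12602384062605}{4}$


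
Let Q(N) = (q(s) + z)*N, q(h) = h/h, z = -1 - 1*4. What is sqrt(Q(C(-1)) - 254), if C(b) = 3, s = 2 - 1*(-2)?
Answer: I*sqrt(266) ≈ 16.31*I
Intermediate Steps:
z = -5 (z = -1 - 4 = -5)
s = 4 (s = 2 + 2 = 4)
q(h) = 1
Q(N) = -4*N (Q(N) = (1 - 5)*N = -4*N)
sqrt(Q(C(-1)) - 254) = sqrt(-4*3 - 254) = sqrt(-12 - 254) = sqrt(-266) = I*sqrt(266)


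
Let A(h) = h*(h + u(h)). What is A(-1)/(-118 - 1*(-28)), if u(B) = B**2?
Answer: 0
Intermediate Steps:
A(h) = h*(h + h**2)
A(-1)/(-118 - 1*(-28)) = ((-1)**2*(1 - 1))/(-118 - 1*(-28)) = (1*0)/(-118 + 28) = 0/(-90) = 0*(-1/90) = 0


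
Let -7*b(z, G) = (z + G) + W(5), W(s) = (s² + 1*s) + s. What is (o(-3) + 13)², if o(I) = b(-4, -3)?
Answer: 81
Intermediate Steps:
W(s) = s² + 2*s (W(s) = (s² + s) + s = (s + s²) + s = s² + 2*s)
b(z, G) = -5 - G/7 - z/7 (b(z, G) = -((z + G) + 5*(2 + 5))/7 = -((G + z) + 5*7)/7 = -((G + z) + 35)/7 = -(35 + G + z)/7 = -5 - G/7 - z/7)
o(I) = -4 (o(I) = -5 - ⅐*(-3) - ⅐*(-4) = -5 + 3/7 + 4/7 = -4)
(o(-3) + 13)² = (-4 + 13)² = 9² = 81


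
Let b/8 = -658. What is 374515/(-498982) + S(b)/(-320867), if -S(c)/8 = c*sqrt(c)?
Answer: -374515/498982 - 168448*I*sqrt(329)/320867 ≈ -0.75056 - 9.5222*I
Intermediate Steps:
b = -5264 (b = 8*(-658) = -5264)
S(c) = -8*c**(3/2) (S(c) = -8*c*sqrt(c) = -8*c**(3/2))
374515/(-498982) + S(b)/(-320867) = 374515/(-498982) - (-168448)*I*sqrt(329)/(-320867) = 374515*(-1/498982) - (-168448)*I*sqrt(329)*(-1/320867) = -374515/498982 + (168448*I*sqrt(329))*(-1/320867) = -374515/498982 - 168448*I*sqrt(329)/320867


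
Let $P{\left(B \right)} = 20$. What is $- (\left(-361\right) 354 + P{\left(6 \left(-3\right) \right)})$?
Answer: $127774$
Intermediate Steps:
$- (\left(-361\right) 354 + P{\left(6 \left(-3\right) \right)}) = - (\left(-361\right) 354 + 20) = - (-127794 + 20) = \left(-1\right) \left(-127774\right) = 127774$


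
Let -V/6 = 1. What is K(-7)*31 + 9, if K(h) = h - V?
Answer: -22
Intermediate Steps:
V = -6 (V = -6*1 = -6)
K(h) = 6 + h (K(h) = h - 1*(-6) = h + 6 = 6 + h)
K(-7)*31 + 9 = (6 - 7)*31 + 9 = -1*31 + 9 = -31 + 9 = -22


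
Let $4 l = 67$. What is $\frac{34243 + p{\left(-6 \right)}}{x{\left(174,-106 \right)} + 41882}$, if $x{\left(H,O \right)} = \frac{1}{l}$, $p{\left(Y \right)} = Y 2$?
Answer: $\frac{2293477}{2806098} \approx 0.81732$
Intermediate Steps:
$l = \frac{67}{4}$ ($l = \frac{1}{4} \cdot 67 = \frac{67}{4} \approx 16.75$)
$p{\left(Y \right)} = 2 Y$
$x{\left(H,O \right)} = \frac{4}{67}$ ($x{\left(H,O \right)} = \frac{1}{\frac{67}{4}} = \frac{4}{67}$)
$\frac{34243 + p{\left(-6 \right)}}{x{\left(174,-106 \right)} + 41882} = \frac{34243 + 2 \left(-6\right)}{\frac{4}{67} + 41882} = \frac{34243 - 12}{\frac{2806098}{67}} = 34231 \cdot \frac{67}{2806098} = \frac{2293477}{2806098}$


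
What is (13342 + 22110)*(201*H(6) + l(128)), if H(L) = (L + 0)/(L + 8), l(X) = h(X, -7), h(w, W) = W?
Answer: 19640408/7 ≈ 2.8058e+6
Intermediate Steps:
l(X) = -7
H(L) = L/(8 + L)
(13342 + 22110)*(201*H(6) + l(128)) = (13342 + 22110)*(201*(6/(8 + 6)) - 7) = 35452*(201*(6/14) - 7) = 35452*(201*(6*(1/14)) - 7) = 35452*(201*(3/7) - 7) = 35452*(603/7 - 7) = 35452*(554/7) = 19640408/7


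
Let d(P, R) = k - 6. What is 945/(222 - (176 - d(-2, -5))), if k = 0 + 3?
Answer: 945/43 ≈ 21.977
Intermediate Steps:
k = 3
d(P, R) = -3 (d(P, R) = 3 - 6 = -3)
945/(222 - (176 - d(-2, -5))) = 945/(222 - (176 - 1*(-3))) = 945/(222 - (176 + 3)) = 945/(222 - 1*179) = 945/(222 - 179) = 945/43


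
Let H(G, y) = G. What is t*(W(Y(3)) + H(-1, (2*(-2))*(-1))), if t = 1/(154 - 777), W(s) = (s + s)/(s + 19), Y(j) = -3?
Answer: 11/4984 ≈ 0.0022071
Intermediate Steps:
W(s) = 2*s/(19 + s) (W(s) = (2*s)/(19 + s) = 2*s/(19 + s))
t = -1/623 (t = 1/(-623) = -1/623 ≈ -0.0016051)
t*(W(Y(3)) + H(-1, (2*(-2))*(-1))) = -(2*(-3)/(19 - 3) - 1)/623 = -(2*(-3)/16 - 1)/623 = -(2*(-3)*(1/16) - 1)/623 = -(-3/8 - 1)/623 = -1/623*(-11/8) = 11/4984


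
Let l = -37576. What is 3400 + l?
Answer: -34176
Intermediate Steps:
3400 + l = 3400 - 37576 = -34176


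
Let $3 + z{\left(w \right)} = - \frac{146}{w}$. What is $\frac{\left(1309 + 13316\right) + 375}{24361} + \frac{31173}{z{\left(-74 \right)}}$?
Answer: $- \frac{28097431761}{925718} \approx -30352.0$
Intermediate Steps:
$z{\left(w \right)} = -3 - \frac{146}{w}$
$\frac{\left(1309 + 13316\right) + 375}{24361} + \frac{31173}{z{\left(-74 \right)}} = \frac{\left(1309 + 13316\right) + 375}{24361} + \frac{31173}{-3 - \frac{146}{-74}} = \left(14625 + 375\right) \frac{1}{24361} + \frac{31173}{-3 - - \frac{73}{37}} = 15000 \cdot \frac{1}{24361} + \frac{31173}{-3 + \frac{73}{37}} = \frac{15000}{24361} + \frac{31173}{- \frac{38}{37}} = \frac{15000}{24361} + 31173 \left(- \frac{37}{38}\right) = \frac{15000}{24361} - \frac{1153401}{38} = - \frac{28097431761}{925718}$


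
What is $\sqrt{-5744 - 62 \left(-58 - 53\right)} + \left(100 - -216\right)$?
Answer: $316 + \sqrt{1138} \approx 349.73$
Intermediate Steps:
$\sqrt{-5744 - 62 \left(-58 - 53\right)} + \left(100 - -216\right) = \sqrt{-5744 - -6882} + \left(100 + 216\right) = \sqrt{-5744 + 6882} + 316 = \sqrt{1138} + 316 = 316 + \sqrt{1138}$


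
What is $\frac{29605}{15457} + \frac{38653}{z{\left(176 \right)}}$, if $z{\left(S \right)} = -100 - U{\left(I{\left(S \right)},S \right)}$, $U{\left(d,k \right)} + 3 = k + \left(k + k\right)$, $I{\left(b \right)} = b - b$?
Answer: $- \frac{578956296}{9660625} \approx -59.93$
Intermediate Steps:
$I{\left(b \right)} = 0$
$U{\left(d,k \right)} = -3 + 3 k$ ($U{\left(d,k \right)} = -3 + \left(k + \left(k + k\right)\right) = -3 + \left(k + 2 k\right) = -3 + 3 k$)
$z{\left(S \right)} = -97 - 3 S$ ($z{\left(S \right)} = -100 - \left(-3 + 3 S\right) = -97 - 3 S$)
$\frac{29605}{15457} + \frac{38653}{z{\left(176 \right)}} = \frac{29605}{15457} + \frac{38653}{-97 - 528} = 29605 \cdot \frac{1}{15457} + \frac{38653}{-97 - 528} = \frac{29605}{15457} + \frac{38653}{-625} = \frac{29605}{15457} + 38653 \left(- \frac{1}{625}\right) = \frac{29605}{15457} - \frac{38653}{625} = - \frac{578956296}{9660625}$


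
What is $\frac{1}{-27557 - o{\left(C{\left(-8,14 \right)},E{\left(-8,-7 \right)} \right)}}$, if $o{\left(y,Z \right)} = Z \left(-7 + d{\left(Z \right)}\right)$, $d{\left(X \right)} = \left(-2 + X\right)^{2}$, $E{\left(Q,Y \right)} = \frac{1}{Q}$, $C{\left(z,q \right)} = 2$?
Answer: $- \frac{512}{14109343} \approx -3.6288 \cdot 10^{-5}$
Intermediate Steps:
$o{\left(y,Z \right)} = Z \left(-7 + \left(-2 + Z\right)^{2}\right)$
$\frac{1}{-27557 - o{\left(C{\left(-8,14 \right)},E{\left(-8,-7 \right)} \right)}} = \frac{1}{-27557 - \frac{-7 + \left(-2 + \frac{1}{-8}\right)^{2}}{-8}} = \frac{1}{-27557 - - \frac{-7 + \left(-2 - \frac{1}{8}\right)^{2}}{8}} = \frac{1}{-27557 - - \frac{-7 + \left(- \frac{17}{8}\right)^{2}}{8}} = \frac{1}{-27557 - - \frac{-7 + \frac{289}{64}}{8}} = \frac{1}{-27557 - \left(- \frac{1}{8}\right) \left(- \frac{159}{64}\right)} = \frac{1}{-27557 - \frac{159}{512}} = \frac{1}{- \frac{14109343}{512}} = - \frac{512}{14109343}$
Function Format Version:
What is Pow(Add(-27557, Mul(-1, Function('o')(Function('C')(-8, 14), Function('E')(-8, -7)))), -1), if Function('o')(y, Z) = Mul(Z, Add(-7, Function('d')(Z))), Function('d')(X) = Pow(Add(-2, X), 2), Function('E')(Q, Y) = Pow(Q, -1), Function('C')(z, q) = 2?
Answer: Rational(-512, 14109343) ≈ -3.6288e-5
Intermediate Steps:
Function('o')(y, Z) = Mul(Z, Add(-7, Pow(Add(-2, Z), 2)))
Pow(Add(-27557, Mul(-1, Function('o')(Function('C')(-8, 14), Function('E')(-8, -7)))), -1) = Pow(Add(-27557, Mul(-1, Mul(Pow(-8, -1), Add(-7, Pow(Add(-2, Pow(-8, -1)), 2))))), -1) = Pow(Add(-27557, Mul(-1, Mul(Rational(-1, 8), Add(-7, Pow(Add(-2, Rational(-1, 8)), 2))))), -1) = Pow(Add(-27557, Mul(-1, Mul(Rational(-1, 8), Add(-7, Pow(Rational(-17, 8), 2))))), -1) = Pow(Add(-27557, Mul(-1, Mul(Rational(-1, 8), Add(-7, Rational(289, 64))))), -1) = Pow(Add(-27557, Mul(-1, Mul(Rational(-1, 8), Rational(-159, 64)))), -1) = Pow(Add(-27557, Mul(-1, Rational(159, 512))), -1) = Pow(Add(-27557, Rational(-159, 512)), -1) = Pow(Rational(-14109343, 512), -1) = Rational(-512, 14109343)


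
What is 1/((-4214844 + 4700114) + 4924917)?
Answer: 1/5410187 ≈ 1.8484e-7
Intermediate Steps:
1/((-4214844 + 4700114) + 4924917) = 1/(485270 + 4924917) = 1/5410187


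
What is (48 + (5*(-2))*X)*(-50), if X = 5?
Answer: 100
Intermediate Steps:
(48 + (5*(-2))*X)*(-50) = (48 + (5*(-2))*5)*(-50) = (48 - 10*5)*(-50) = (48 - 50)*(-50) = -2*(-50) = 100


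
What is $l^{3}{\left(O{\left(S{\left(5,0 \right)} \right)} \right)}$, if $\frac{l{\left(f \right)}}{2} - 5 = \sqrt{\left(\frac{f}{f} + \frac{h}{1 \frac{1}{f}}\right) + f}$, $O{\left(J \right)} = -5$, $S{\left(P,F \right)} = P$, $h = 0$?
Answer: $520 + 1136 i \approx 520.0 + 1136.0 i$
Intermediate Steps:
$l{\left(f \right)} = 10 + 2 \sqrt{1 + f}$ ($l{\left(f \right)} = 10 + 2 \sqrt{\left(\frac{f}{f} + \frac{0}{1 \frac{1}{f}}\right) + f} = 10 + 2 \sqrt{\left(1 + \frac{0}{\frac{1}{f}}\right) + f} = 10 + 2 \sqrt{\left(1 + 0 f\right) + f} = 10 + 2 \sqrt{\left(1 + 0\right) + f} = 10 + 2 \sqrt{1 + f}$)
$l^{3}{\left(O{\left(S{\left(5,0 \right)} \right)} \right)} = \left(10 + 2 \sqrt{1 - 5}\right)^{3} = \left(10 + 2 \sqrt{-4}\right)^{3} = \left(10 + 2 \cdot 2 i\right)^{3} = \left(10 + 4 i\right)^{3}$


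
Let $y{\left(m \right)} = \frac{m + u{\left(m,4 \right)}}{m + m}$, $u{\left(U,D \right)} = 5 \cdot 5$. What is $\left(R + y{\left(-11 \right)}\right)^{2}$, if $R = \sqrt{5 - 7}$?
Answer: $\frac{\left(-7 + 11 i \sqrt{2}\right)^{2}}{121} \approx -1.595 - 1.7999 i$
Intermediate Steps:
$u{\left(U,D \right)} = 25$
$R = i \sqrt{2}$ ($R = \sqrt{5 + \left(-33 + 26\right)} = \sqrt{5 - 7} = \sqrt{-2} = i \sqrt{2} \approx 1.4142 i$)
$y{\left(m \right)} = \frac{25 + m}{2 m}$ ($y{\left(m \right)} = \frac{m + 25}{m + m} = \frac{25 + m}{2 m}$)
$\left(R + y{\left(-11 \right)}\right)^{2} = \left(i \sqrt{2} + \frac{25 - 11}{2 \left(-11\right)}\right)^{2} = \left(i \sqrt{2} + \frac{1}{2} \left(- \frac{1}{11}\right) 14\right)^{2} = \left(i \sqrt{2} - \frac{7}{11}\right)^{2} = \left(- \frac{7}{11} + i \sqrt{2}\right)^{2}$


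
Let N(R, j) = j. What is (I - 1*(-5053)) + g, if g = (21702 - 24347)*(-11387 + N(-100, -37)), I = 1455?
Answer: 30222988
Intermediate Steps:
g = 30216480 (g = (21702 - 24347)*(-11387 - 37) = -2645*(-11424) = 30216480)
(I - 1*(-5053)) + g = (1455 - 1*(-5053)) + 30216480 = (1455 + 5053) + 30216480 = 6508 + 30216480 = 30222988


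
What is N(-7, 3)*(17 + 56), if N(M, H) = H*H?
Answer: 657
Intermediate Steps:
N(M, H) = H**2
N(-7, 3)*(17 + 56) = 3**2*(17 + 56) = 9*73 = 657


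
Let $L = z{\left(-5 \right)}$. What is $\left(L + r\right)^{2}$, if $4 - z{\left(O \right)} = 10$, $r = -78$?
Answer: $7056$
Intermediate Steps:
$z{\left(O \right)} = -6$ ($z{\left(O \right)} = 4 - 10 = -6$)
$L = -6$
$\left(L + r\right)^{2} = \left(-6 - 78\right)^{2} = \left(-84\right)^{2} = 7056$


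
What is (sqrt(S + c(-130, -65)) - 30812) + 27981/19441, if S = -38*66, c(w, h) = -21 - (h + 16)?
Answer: -598988111/19441 + 4*I*sqrt(155) ≈ -30811.0 + 49.8*I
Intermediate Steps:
c(w, h) = -37 - h (c(w, h) = -21 - (16 + h) = -21 + (-16 - h) = -37 - h)
S = -2508
(sqrt(S + c(-130, -65)) - 30812) + 27981/19441 = (sqrt(-2508 + (-37 - 1*(-65))) - 30812) + 27981/19441 = (sqrt(-2508 + (-37 + 65)) - 30812) + 27981*(1/19441) = (sqrt(-2508 + 28) - 30812) + 27981/19441 = (sqrt(-2480) - 30812) + 27981/19441 = (4*I*sqrt(155) - 30812) + 27981/19441 = (-30812 + 4*I*sqrt(155)) + 27981/19441 = -598988111/19441 + 4*I*sqrt(155)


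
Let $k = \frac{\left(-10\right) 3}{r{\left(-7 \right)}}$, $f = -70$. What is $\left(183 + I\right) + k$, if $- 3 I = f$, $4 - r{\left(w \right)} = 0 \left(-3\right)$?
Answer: $\frac{1193}{6} \approx 198.83$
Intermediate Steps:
$r{\left(w \right)} = 4$ ($r{\left(w \right)} = 4 - 0 \left(-3\right) = 4 - 0 = 4 + 0 = 4$)
$I = \frac{70}{3}$ ($I = \left(- \frac{1}{3}\right) \left(-70\right) = \frac{70}{3} \approx 23.333$)
$k = - \frac{15}{2}$ ($k = \frac{\left(-10\right) 3}{4} = \left(-30\right) \frac{1}{4} = - \frac{15}{2} \approx -7.5$)
$\left(183 + I\right) + k = \left(183 + \frac{70}{3}\right) - \frac{15}{2} = \frac{619}{3} - \frac{15}{2} = \frac{1193}{6}$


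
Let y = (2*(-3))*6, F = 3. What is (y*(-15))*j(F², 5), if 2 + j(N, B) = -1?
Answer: -1620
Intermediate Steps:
j(N, B) = -3 (j(N, B) = -2 - 1 = -3)
y = -36 (y = -6*6 = -36)
(y*(-15))*j(F², 5) = -36*(-15)*(-3) = 540*(-3) = -1620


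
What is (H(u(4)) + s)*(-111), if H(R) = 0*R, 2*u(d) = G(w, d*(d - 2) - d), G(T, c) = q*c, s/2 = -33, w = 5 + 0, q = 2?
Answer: 7326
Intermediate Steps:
w = 5
s = -66 (s = 2*(-33) = -66)
G(T, c) = 2*c
u(d) = -d + d*(-2 + d) (u(d) = (2*(d*(d - 2) - d))/2 = (2*(d*(-2 + d) - d))/2 = (2*(-d + d*(-2 + d)))/2 = (-2*d + 2*d*(-2 + d))/2 = -d + d*(-2 + d))
H(R) = 0
(H(u(4)) + s)*(-111) = (0 - 66)*(-111) = -66*(-111) = 7326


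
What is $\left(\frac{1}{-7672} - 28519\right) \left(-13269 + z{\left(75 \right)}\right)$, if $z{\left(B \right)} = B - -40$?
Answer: $\frac{1439032926713}{3836} \approx 3.7514 \cdot 10^{8}$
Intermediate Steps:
$z{\left(B \right)} = 40 + B$ ($z{\left(B \right)} = B + 40 = 40 + B$)
$\left(\frac{1}{-7672} - 28519\right) \left(-13269 + z{\left(75 \right)}\right) = \left(\frac{1}{-7672} - 28519\right) \left(-13269 + \left(40 + 75\right)\right) = \left(- \frac{1}{7672} - 28519\right) \left(-13269 + 115\right) = \left(- \frac{218797769}{7672}\right) \left(-13154\right) = \frac{1439032926713}{3836}$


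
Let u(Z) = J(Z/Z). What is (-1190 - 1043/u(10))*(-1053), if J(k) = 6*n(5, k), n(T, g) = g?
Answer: 2872233/2 ≈ 1.4361e+6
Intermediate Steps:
J(k) = 6*k
u(Z) = 6 (u(Z) = 6*(Z/Z) = 6*1 = 6)
(-1190 - 1043/u(10))*(-1053) = (-1190 - 1043/6)*(-1053) = -8183/6*(-1053) = 2872233/2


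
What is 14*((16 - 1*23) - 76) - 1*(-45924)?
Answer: 44762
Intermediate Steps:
14*((16 - 1*23) - 76) - 1*(-45924) = 14*((16 - 23) - 76) + 45924 = 14*(-7 - 76) + 45924 = 14*(-83) + 45924 = -1162 + 45924 = 44762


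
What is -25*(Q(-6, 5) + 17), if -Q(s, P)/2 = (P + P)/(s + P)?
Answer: -925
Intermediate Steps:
Q(s, P) = -4*P/(P + s) (Q(s, P) = -2*(P + P)/(s + P) = -2*2*P/(P + s) = -4*P/(P + s))
-25*(Q(-6, 5) + 17) = -25*(-4*5/(5 - 6) + 17) = -25*(-4*5/(-1) + 17) = -25*(-4*5*(-1) + 17) = -25*(20 + 17) = -25*37 = -925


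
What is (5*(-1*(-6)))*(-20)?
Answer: -600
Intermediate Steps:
(5*(-1*(-6)))*(-20) = (5*6)*(-20) = 30*(-20) = -600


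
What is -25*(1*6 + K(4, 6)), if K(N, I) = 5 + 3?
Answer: -350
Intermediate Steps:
K(N, I) = 8
-25*(1*6 + K(4, 6)) = -25*(1*6 + 8) = -25*(6 + 8) = -25*14 = -350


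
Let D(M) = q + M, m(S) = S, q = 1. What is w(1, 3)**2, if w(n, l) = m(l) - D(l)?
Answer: 1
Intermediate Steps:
D(M) = 1 + M
w(n, l) = -1 (w(n, l) = l - (1 + l) = l + (-1 - l) = -1)
w(1, 3)**2 = (-1)**2 = 1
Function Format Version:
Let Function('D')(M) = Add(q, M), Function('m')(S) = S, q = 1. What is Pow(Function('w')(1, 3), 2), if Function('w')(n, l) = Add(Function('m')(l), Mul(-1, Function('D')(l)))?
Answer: 1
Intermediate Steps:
Function('D')(M) = Add(1, M)
Function('w')(n, l) = -1 (Function('w')(n, l) = Add(l, Mul(-1, Add(1, l))) = Add(l, Add(-1, Mul(-1, l))) = -1)
Pow(Function('w')(1, 3), 2) = Pow(-1, 2) = 1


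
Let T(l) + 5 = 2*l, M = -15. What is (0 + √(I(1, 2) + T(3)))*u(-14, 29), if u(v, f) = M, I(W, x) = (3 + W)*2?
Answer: -45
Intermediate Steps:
I(W, x) = 6 + 2*W
u(v, f) = -15
T(l) = -5 + 2*l
(0 + √(I(1, 2) + T(3)))*u(-14, 29) = (0 + √((6 + 2*1) + (-5 + 2*3)))*(-15) = (0 + √((6 + 2) + (-5 + 6)))*(-15) = (0 + √(8 + 1))*(-15) = (0 + √9)*(-15) = (0 + 3)*(-15) = 3*(-15) = -45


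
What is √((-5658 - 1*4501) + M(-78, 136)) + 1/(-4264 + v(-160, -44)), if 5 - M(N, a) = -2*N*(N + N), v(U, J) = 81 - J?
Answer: -1/4139 + √14182 ≈ 119.09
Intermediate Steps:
M(N, a) = 5 + 4*N² (M(N, a) = 5 - (-2)*N*(N + N) = 5 - (-2)*N*(2*N) = 5 - (-2)*2*N² = 5 - (-4)*N² = 5 + 4*N²)
√((-5658 - 1*4501) + M(-78, 136)) + 1/(-4264 + v(-160, -44)) = √((-5658 - 1*4501) + (5 + 4*(-78)²)) + 1/(-4264 + (81 - 1*(-44))) = √((-5658 - 4501) + (5 + 4*6084)) + 1/(-4264 + (81 + 44)) = √(-10159 + (5 + 24336)) + 1/(-4264 + 125) = √(-10159 + 24341) + 1/(-4139) = √14182 - 1/4139 = -1/4139 + √14182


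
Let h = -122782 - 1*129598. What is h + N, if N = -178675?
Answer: -431055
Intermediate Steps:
h = -252380 (h = -122782 - 129598 = -252380)
h + N = -252380 - 178675 = -431055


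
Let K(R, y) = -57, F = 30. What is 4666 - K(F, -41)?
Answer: 4723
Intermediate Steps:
4666 - K(F, -41) = 4666 - 1*(-57) = 4666 + 57 = 4723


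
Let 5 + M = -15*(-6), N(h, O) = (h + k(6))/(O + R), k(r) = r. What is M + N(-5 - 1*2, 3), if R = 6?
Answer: 764/9 ≈ 84.889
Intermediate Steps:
N(h, O) = (6 + h)/(6 + O) (N(h, O) = (h + 6)/(O + 6) = (6 + h)/(6 + O))
M = 85 (M = -5 - 15*(-6) = -5 + 90 = 85)
M + N(-5 - 1*2, 3) = 85 + (6 + (-5 - 1*2))/(6 + 3) = 85 + (6 + (-5 - 2))/9 = 85 + (6 - 7)/9 = 85 + (⅑)*(-1) = 85 - ⅑ = 764/9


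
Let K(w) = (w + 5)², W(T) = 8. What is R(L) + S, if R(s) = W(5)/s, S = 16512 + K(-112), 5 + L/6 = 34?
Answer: 2432611/87 ≈ 27961.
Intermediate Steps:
K(w) = (5 + w)²
L = 174 (L = -30 + 6*34 = -30 + 204 = 174)
S = 27961 (S = 16512 + (5 - 112)² = 16512 + (-107)² = 16512 + 11449 = 27961)
R(s) = 8/s
R(L) + S = 8/174 + 27961 = 8*(1/174) + 27961 = 4/87 + 27961 = 2432611/87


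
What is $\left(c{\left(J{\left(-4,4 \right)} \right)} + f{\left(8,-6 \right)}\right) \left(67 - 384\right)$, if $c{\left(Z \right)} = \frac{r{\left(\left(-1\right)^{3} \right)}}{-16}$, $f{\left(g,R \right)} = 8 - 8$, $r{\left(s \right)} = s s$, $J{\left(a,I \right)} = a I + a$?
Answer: $\frac{317}{16} \approx 19.813$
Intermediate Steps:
$J{\left(a,I \right)} = a + I a$ ($J{\left(a,I \right)} = I a + a = a + I a$)
$r{\left(s \right)} = s^{2}$
$f{\left(g,R \right)} = 0$ ($f{\left(g,R \right)} = 8 - 8 = 0$)
$c{\left(Z \right)} = - \frac{1}{16}$ ($c{\left(Z \right)} = \frac{\left(\left(-1\right)^{3}\right)^{2}}{-16} = \left(-1\right)^{2} \left(- \frac{1}{16}\right) = 1 \left(- \frac{1}{16}\right) = - \frac{1}{16}$)
$\left(c{\left(J{\left(-4,4 \right)} \right)} + f{\left(8,-6 \right)}\right) \left(67 - 384\right) = \left(- \frac{1}{16} + 0\right) \left(67 - 384\right) = \left(- \frac{1}{16}\right) \left(-317\right) = \frac{317}{16}$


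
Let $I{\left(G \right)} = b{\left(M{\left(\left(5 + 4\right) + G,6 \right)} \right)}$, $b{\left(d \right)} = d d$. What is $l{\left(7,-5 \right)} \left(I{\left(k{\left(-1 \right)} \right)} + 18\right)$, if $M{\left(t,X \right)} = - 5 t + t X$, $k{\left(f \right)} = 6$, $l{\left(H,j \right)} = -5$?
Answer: $-1215$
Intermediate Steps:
$M{\left(t,X \right)} = - 5 t + X t$
$b{\left(d \right)} = d^{2}$
$I{\left(G \right)} = \left(9 + G\right)^{2}$ ($I{\left(G \right)} = \left(\left(\left(5 + 4\right) + G\right) \left(-5 + 6\right)\right)^{2} = \left(\left(9 + G\right) 1\right)^{2} = \left(9 + G\right)^{2}$)
$l{\left(7,-5 \right)} \left(I{\left(k{\left(-1 \right)} \right)} + 18\right) = - 5 \left(\left(9 + 6\right)^{2} + 18\right) = - 5 \left(15^{2} + 18\right) = - 5 \left(225 + 18\right) = \left(-5\right) 243 = -1215$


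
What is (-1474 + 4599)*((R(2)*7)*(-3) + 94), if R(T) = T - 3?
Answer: 359375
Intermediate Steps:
R(T) = -3 + T
(-1474 + 4599)*((R(2)*7)*(-3) + 94) = (-1474 + 4599)*(((-3 + 2)*7)*(-3) + 94) = 3125*(-1*7*(-3) + 94) = 3125*(-7*(-3) + 94) = 3125*(21 + 94) = 3125*115 = 359375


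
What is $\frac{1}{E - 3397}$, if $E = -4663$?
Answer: $- \frac{1}{8060} \approx -0.00012407$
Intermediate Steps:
$\frac{1}{E - 3397} = \frac{1}{-4663 - 3397} = \frac{1}{-8060} = - \frac{1}{8060}$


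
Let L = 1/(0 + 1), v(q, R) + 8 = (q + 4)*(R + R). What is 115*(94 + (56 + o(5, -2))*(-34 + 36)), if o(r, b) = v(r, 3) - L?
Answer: 34040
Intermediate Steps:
v(q, R) = -8 + 2*R*(4 + q) (v(q, R) = -8 + (q + 4)*(R + R) = -8 + (4 + q)*(2*R) = -8 + 2*R*(4 + q))
L = 1 (L = 1/1 = 1)
o(r, b) = 15 + 6*r (o(r, b) = (-8 + 8*3 + 2*3*r) - 1*1 = (-8 + 24 + 6*r) - 1 = (16 + 6*r) - 1 = 15 + 6*r)
115*(94 + (56 + o(5, -2))*(-34 + 36)) = 115*(94 + (56 + (15 + 6*5))*(-34 + 36)) = 115*(94 + (56 + (15 + 30))*2) = 115*(94 + (56 + 45)*2) = 115*(94 + 101*2) = 115*(94 + 202) = 115*296 = 34040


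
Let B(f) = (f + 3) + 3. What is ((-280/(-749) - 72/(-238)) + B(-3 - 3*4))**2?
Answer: 11232820225/162129289 ≈ 69.283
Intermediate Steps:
B(f) = 6 + f (B(f) = (3 + f) + 3 = 6 + f)
((-280/(-749) - 72/(-238)) + B(-3 - 3*4))**2 = ((-280/(-749) - 72/(-238)) + (6 + (-3 - 3*4)))**2 = ((-280*(-1/749) - 72*(-1/238)) + (6 + (-3 - 12)))**2 = ((40/107 + 36/119) + (6 - 15))**2 = (8612/12733 - 9)**2 = (-105985/12733)**2 = 11232820225/162129289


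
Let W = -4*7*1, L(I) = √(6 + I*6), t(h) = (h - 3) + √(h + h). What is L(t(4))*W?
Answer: -56*√(3 + 3*√2) ≈ -150.71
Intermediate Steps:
t(h) = -3 + h + √2*√h (t(h) = (-3 + h) + √(2*h) = (-3 + h) + √2*√h = -3 + h + √2*√h)
L(I) = √(6 + 6*I)
W = -28 (W = -28*1 = -28)
L(t(4))*W = √(6 + 6*(-3 + 4 + √2*√4))*(-28) = √(6 + 6*(-3 + 4 + √2*2))*(-28) = √(6 + 6*(-3 + 4 + 2*√2))*(-28) = √(6 + 6*(1 + 2*√2))*(-28) = √(6 + (6 + 12*√2))*(-28) = √(12 + 12*√2)*(-28) = -28*√(12 + 12*√2)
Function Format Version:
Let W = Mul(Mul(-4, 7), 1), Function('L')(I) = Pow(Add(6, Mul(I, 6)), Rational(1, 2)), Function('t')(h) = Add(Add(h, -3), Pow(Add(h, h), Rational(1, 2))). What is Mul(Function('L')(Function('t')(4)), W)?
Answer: Mul(-56, Pow(Add(3, Mul(3, Pow(2, Rational(1, 2)))), Rational(1, 2))) ≈ -150.71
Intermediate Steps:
Function('t')(h) = Add(-3, h, Mul(Pow(2, Rational(1, 2)), Pow(h, Rational(1, 2)))) (Function('t')(h) = Add(Add(-3, h), Pow(Mul(2, h), Rational(1, 2))) = Add(Add(-3, h), Mul(Pow(2, Rational(1, 2)), Pow(h, Rational(1, 2)))) = Add(-3, h, Mul(Pow(2, Rational(1, 2)), Pow(h, Rational(1, 2)))))
Function('L')(I) = Pow(Add(6, Mul(6, I)), Rational(1, 2))
W = -28 (W = Mul(-28, 1) = -28)
Mul(Function('L')(Function('t')(4)), W) = Mul(Pow(Add(6, Mul(6, Add(-3, 4, Mul(Pow(2, Rational(1, 2)), Pow(4, Rational(1, 2)))))), Rational(1, 2)), -28) = Mul(Pow(Add(6, Mul(6, Add(-3, 4, Mul(Pow(2, Rational(1, 2)), 2)))), Rational(1, 2)), -28) = Mul(Pow(Add(6, Mul(6, Add(-3, 4, Mul(2, Pow(2, Rational(1, 2)))))), Rational(1, 2)), -28) = Mul(Pow(Add(6, Mul(6, Add(1, Mul(2, Pow(2, Rational(1, 2)))))), Rational(1, 2)), -28) = Mul(Pow(Add(6, Add(6, Mul(12, Pow(2, Rational(1, 2))))), Rational(1, 2)), -28) = Mul(Pow(Add(12, Mul(12, Pow(2, Rational(1, 2)))), Rational(1, 2)), -28) = Mul(-28, Pow(Add(12, Mul(12, Pow(2, Rational(1, 2)))), Rational(1, 2)))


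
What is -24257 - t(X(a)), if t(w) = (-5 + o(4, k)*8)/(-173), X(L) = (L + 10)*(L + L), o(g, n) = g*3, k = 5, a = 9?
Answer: -4196370/173 ≈ -24256.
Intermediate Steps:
o(g, n) = 3*g
X(L) = 2*L*(10 + L) (X(L) = (10 + L)*(2*L) = 2*L*(10 + L))
t(w) = -91/173 (t(w) = (-5 + (3*4)*8)/(-173) = (-5 + 12*8)*(-1/173) = (-5 + 96)*(-1/173) = 91*(-1/173) = -91/173)
-24257 - t(X(a)) = -24257 - 1*(-91/173) = -24257 + 91/173 = -4196370/173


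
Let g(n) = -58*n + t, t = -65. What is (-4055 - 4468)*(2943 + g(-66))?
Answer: -57155238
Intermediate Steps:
g(n) = -65 - 58*n (g(n) = -58*n - 65 = -65 - 58*n)
(-4055 - 4468)*(2943 + g(-66)) = (-4055 - 4468)*(2943 + (-65 - 58*(-66))) = -8523*(2943 + (-65 + 3828)) = -8523*(2943 + 3763) = -8523*6706 = -57155238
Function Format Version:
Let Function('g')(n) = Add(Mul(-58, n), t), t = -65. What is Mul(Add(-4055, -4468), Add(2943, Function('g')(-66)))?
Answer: -57155238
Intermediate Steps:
Function('g')(n) = Add(-65, Mul(-58, n)) (Function('g')(n) = Add(Mul(-58, n), -65) = Add(-65, Mul(-58, n)))
Mul(Add(-4055, -4468), Add(2943, Function('g')(-66))) = Mul(Add(-4055, -4468), Add(2943, Add(-65, Mul(-58, -66)))) = Mul(-8523, Add(2943, Add(-65, 3828))) = Mul(-8523, Add(2943, 3763)) = Mul(-8523, 6706) = -57155238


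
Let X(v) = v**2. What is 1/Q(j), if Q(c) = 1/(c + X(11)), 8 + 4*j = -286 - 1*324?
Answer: -67/2 ≈ -33.500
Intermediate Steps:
j = -309/2 (j = -2 + (-286 - 1*324)/4 = -2 + (-286 - 324)/4 = -2 + (1/4)*(-610) = -2 - 305/2 = -309/2 ≈ -154.50)
Q(c) = 1/(121 + c) (Q(c) = 1/(c + 11**2) = 1/(c + 121) = 1/(121 + c))
1/Q(j) = 1/(1/(121 - 309/2)) = 1/(1/(-67/2)) = 1/(-2/67) = -67/2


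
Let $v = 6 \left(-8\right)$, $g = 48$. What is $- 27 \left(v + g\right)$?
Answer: $0$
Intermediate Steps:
$v = -48$
$- 27 \left(v + g\right) = - 27 \left(-48 + 48\right) = \left(-27\right) 0 = 0$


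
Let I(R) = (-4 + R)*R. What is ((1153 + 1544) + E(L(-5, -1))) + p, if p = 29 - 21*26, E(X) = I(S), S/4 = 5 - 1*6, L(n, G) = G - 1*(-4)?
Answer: 2212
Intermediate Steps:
L(n, G) = 4 + G (L(n, G) = G + 4 = 4 + G)
S = -4 (S = 4*(5 - 1*6) = 4*(5 - 6) = 4*(-1) = -4)
I(R) = R*(-4 + R)
E(X) = 32 (E(X) = -4*(-4 - 4) = -4*(-8) = 32)
p = -517 (p = 29 - 546 = -517)
((1153 + 1544) + E(L(-5, -1))) + p = ((1153 + 1544) + 32) - 517 = (2697 + 32) - 517 = 2729 - 517 = 2212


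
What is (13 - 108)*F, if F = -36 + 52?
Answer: -1520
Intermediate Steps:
F = 16
(13 - 108)*F = (13 - 108)*16 = -95*16 = -1520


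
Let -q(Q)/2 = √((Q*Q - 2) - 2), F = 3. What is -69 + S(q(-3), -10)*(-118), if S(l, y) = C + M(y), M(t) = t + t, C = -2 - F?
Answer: 2881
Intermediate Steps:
C = -5 (C = -2 - 1*3 = -2 - 3 = -5)
M(t) = 2*t
q(Q) = -2*√(-4 + Q²) (q(Q) = -2*√((Q*Q - 2) - 2) = -2*√((Q² - 2) - 2) = -2*√((-2 + Q²) - 2) = -2*√(-4 + Q²))
S(l, y) = -5 + 2*y
-69 + S(q(-3), -10)*(-118) = -69 + (-5 + 2*(-10))*(-118) = -69 + (-5 - 20)*(-118) = -69 - 25*(-118) = -69 + 2950 = 2881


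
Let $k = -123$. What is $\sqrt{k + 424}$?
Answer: $\sqrt{301} \approx 17.349$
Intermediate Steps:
$\sqrt{k + 424} = \sqrt{-123 + 424} = \sqrt{301}$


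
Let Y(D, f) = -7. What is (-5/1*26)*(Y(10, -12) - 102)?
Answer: 14170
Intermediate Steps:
(-5/1*26)*(Y(10, -12) - 102) = (-5/1*26)*(-7 - 102) = (-5*1*26)*(-109) = -5*26*(-109) = -130*(-109) = 14170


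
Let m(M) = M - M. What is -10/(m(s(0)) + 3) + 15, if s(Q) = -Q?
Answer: 35/3 ≈ 11.667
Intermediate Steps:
m(M) = 0
-10/(m(s(0)) + 3) + 15 = -10/(0 + 3) + 15 = -10/3 + 15 = 35/3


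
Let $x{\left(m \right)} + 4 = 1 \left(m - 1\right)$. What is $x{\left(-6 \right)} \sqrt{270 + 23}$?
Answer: $- 11 \sqrt{293} \approx -188.29$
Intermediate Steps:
$x{\left(m \right)} = -5 + m$ ($x{\left(m \right)} = -4 + 1 \left(m - 1\right) = -4 + 1 \left(-1 + m\right) = -4 + \left(-1 + m\right) = -5 + m$)
$x{\left(-6 \right)} \sqrt{270 + 23} = \left(-5 - 6\right) \sqrt{270 + 23} = - 11 \sqrt{293}$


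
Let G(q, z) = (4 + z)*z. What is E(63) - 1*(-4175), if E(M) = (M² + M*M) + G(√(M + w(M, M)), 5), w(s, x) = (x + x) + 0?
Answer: 12158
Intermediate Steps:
w(s, x) = 2*x (w(s, x) = 2*x + 0 = 2*x)
G(q, z) = z*(4 + z)
E(M) = 45 + 2*M² (E(M) = (M² + M*M) + 5*(4 + 5) = (M² + M²) + 5*9 = 2*M² + 45 = 45 + 2*M²)
E(63) - 1*(-4175) = (45 + 2*63²) - 1*(-4175) = (45 + 2*3969) + 4175 = (45 + 7938) + 4175 = 7983 + 4175 = 12158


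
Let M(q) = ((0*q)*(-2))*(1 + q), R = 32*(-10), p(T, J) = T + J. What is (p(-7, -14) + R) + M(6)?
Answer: -341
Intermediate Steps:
p(T, J) = J + T
R = -320
M(q) = 0 (M(q) = (0*(-2))*(1 + q) = 0*(1 + q) = 0)
(p(-7, -14) + R) + M(6) = ((-14 - 7) - 320) + 0 = (-21 - 320) + 0 = -341 + 0 = -341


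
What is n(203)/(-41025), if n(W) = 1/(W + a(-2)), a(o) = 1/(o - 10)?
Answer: -4/33298625 ≈ -1.2013e-7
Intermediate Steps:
a(o) = 1/(-10 + o)
n(W) = 1/(-1/12 + W) (n(W) = 1/(W + 1/(-10 - 2)) = 1/(W + 1/(-12)) = 1/(W - 1/12) = 1/(-1/12 + W))
n(203)/(-41025) = (12/(-1 + 12*203))/(-41025) = (12/(-1 + 2436))*(-1/41025) = (12/2435)*(-1/41025) = -4/33298625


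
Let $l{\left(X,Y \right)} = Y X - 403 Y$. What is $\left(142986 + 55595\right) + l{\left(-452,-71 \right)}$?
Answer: $259286$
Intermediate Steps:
$l{\left(X,Y \right)} = - 403 Y + X Y$ ($l{\left(X,Y \right)} = X Y - 403 Y = - 403 Y + X Y$)
$\left(142986 + 55595\right) + l{\left(-452,-71 \right)} = \left(142986 + 55595\right) - 71 \left(-403 - 452\right) = 198581 - -60705 = 198581 + 60705 = 259286$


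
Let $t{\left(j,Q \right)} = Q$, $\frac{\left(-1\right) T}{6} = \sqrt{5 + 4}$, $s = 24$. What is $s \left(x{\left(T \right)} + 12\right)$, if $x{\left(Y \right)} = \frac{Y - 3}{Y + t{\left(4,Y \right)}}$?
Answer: $302$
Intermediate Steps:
$T = -18$ ($T = - 6 \sqrt{5 + 4} = - 6 \sqrt{9} = \left(-6\right) 3 = -18$)
$x{\left(Y \right)} = \frac{-3 + Y}{2 Y}$ ($x{\left(Y \right)} = \frac{Y - 3}{Y + Y} = \frac{-3 + Y}{2 Y}$)
$s \left(x{\left(T \right)} + 12\right) = 24 \left(\frac{-3 - 18}{2 \left(-18\right)} + 12\right) = 24 \left(\frac{1}{2} \left(- \frac{1}{18}\right) \left(-21\right) + 12\right) = 24 \left(\frac{7}{12} + 12\right) = 24 \cdot \frac{151}{12} = 302$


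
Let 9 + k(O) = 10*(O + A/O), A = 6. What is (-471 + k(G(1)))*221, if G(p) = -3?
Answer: -117130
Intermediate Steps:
k(O) = -9 + 10*O + 60/O (k(O) = -9 + 10*(O + 6/O) = -9 + (10*O + 60/O) = -9 + 10*O + 60/O)
(-471 + k(G(1)))*221 = (-471 + (-9 + 10*(-3) + 60/(-3)))*221 = (-471 + (-9 - 30 + 60*(-⅓)))*221 = (-471 + (-9 - 30 - 20))*221 = (-471 - 59)*221 = -530*221 = -117130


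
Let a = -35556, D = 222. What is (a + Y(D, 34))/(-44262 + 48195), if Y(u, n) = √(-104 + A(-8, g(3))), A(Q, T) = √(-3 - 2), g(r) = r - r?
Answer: -11852/1311 + √(-104 + I*√5)/3933 ≈ -9.0404 + 0.0025931*I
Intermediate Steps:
g(r) = 0
A(Q, T) = I*√5 (A(Q, T) = √(-5) = I*√5)
Y(u, n) = √(-104 + I*√5)
(a + Y(D, 34))/(-44262 + 48195) = (-35556 + √(-104 + I*√5))/(-44262 + 48195) = (-35556 + √(-104 + I*√5))/3933 = (-35556 + √(-104 + I*√5))*(1/3933) = -11852/1311 + √(-104 + I*√5)/3933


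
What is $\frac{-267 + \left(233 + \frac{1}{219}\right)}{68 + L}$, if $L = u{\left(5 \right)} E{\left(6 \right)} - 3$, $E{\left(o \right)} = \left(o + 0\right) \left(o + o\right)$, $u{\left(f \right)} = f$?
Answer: $- \frac{1489}{18615} \approx -0.079989$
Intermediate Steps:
$E{\left(o \right)} = 2 o^{2}$ ($E{\left(o \right)} = o 2 o = 2 o^{2}$)
$L = 357$ ($L = 5 \cdot 2 \cdot 6^{2} - 3 = 5 \cdot 2 \cdot 36 - 3 = 5 \cdot 72 - 3 = 360 - 3 = 357$)
$\frac{-267 + \left(233 + \frac{1}{219}\right)}{68 + L} = \frac{-267 + \left(233 + \frac{1}{219}\right)}{68 + 357} = \frac{-267 + \left(233 + \frac{1}{219}\right)}{425} = \left(-267 + \frac{51028}{219}\right) \frac{1}{425} = \left(- \frac{7445}{219}\right) \frac{1}{425} = - \frac{1489}{18615}$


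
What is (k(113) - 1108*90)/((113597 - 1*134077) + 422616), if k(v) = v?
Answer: -99607/402136 ≈ -0.24769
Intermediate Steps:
(k(113) - 1108*90)/((113597 - 1*134077) + 422616) = (113 - 1108*90)/((113597 - 1*134077) + 422616) = (113 - 99720)/((113597 - 134077) + 422616) = -99607/(-20480 + 422616) = -99607/402136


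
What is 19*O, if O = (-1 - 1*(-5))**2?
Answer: 304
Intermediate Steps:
O = 16 (O = (-1 + 5)**2 = 4**2 = 16)
19*O = 19*16 = 304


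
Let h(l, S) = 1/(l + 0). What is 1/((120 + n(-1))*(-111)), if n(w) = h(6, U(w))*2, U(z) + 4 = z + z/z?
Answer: -1/13357 ≈ -7.4867e-5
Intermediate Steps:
U(z) = -3 + z (U(z) = -4 + (z + z/z) = -4 + (z + 1) = -4 + (1 + z) = -3 + z)
h(l, S) = 1/l
n(w) = ⅓ (n(w) = 2/6 = (⅙)*2 = ⅓)
1/((120 + n(-1))*(-111)) = 1/((120 + ⅓)*(-111)) = 1/((361/3)*(-111)) = 1/(-13357) = -1/13357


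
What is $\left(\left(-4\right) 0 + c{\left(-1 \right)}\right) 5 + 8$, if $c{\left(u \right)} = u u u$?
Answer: $3$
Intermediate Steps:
$c{\left(u \right)} = u^{3}$ ($c{\left(u \right)} = u^{2} u = u^{3}$)
$\left(\left(-4\right) 0 + c{\left(-1 \right)}\right) 5 + 8 = \left(\left(-4\right) 0 + \left(-1\right)^{3}\right) 5 + 8 = \left(0 - 1\right) 5 + 8 = \left(-1\right) 5 + 8 = -5 + 8 = 3$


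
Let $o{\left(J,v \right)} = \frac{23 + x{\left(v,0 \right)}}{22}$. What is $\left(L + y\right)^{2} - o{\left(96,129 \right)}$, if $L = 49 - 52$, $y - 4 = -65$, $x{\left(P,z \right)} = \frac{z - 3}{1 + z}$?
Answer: $\frac{45046}{11} \approx 4095.1$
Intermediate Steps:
$x{\left(P,z \right)} = \frac{-3 + z}{1 + z}$
$y = -61$ ($y = 4 - 65 = -61$)
$o{\left(J,v \right)} = \frac{10}{11}$ ($o{\left(J,v \right)} = \frac{23 + \frac{-3 + 0}{1 + 0}}{22} = \left(23 + 1^{-1} \left(-3\right)\right) \frac{1}{22} = \left(23 + 1 \left(-3\right)\right) \frac{1}{22} = \left(23 - 3\right) \frac{1}{22} = 20 \cdot \frac{1}{22} = \frac{10}{11}$)
$L = -3$
$\left(L + y\right)^{2} - o{\left(96,129 \right)} = \left(-3 - 61\right)^{2} - \frac{10}{11} = \left(-64\right)^{2} - \frac{10}{11} = 4096 - \frac{10}{11} = \frac{45046}{11}$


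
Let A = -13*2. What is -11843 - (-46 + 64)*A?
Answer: -11375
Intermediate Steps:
A = -26
-11843 - (-46 + 64)*A = -11843 - (-46 + 64)*(-26) = -11843 - 18*(-26) = -11843 - 1*(-468) = -11843 + 468 = -11375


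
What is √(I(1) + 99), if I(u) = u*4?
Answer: √103 ≈ 10.149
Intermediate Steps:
I(u) = 4*u
√(I(1) + 99) = √(4*1 + 99) = √(4 + 99) = √103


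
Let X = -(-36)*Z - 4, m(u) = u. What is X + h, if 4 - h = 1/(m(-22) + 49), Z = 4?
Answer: 3887/27 ≈ 143.96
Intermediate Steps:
X = 140 (X = -(-36)*4 - 4 = -9*(-16) - 4 = 144 - 4 = 140)
h = 107/27 (h = 4 - 1/(-22 + 49) = 4 - 1/27 = 107/27 ≈ 3.9630)
X + h = 140 + 107/27 = 3887/27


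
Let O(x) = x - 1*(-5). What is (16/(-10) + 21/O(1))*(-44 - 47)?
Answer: -1729/10 ≈ -172.90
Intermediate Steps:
O(x) = 5 + x (O(x) = x + 5 = 5 + x)
(16/(-10) + 21/O(1))*(-44 - 47) = (16/(-10) + 21/(5 + 1))*(-44 - 47) = (16*(-⅒) + 21/6)*(-91) = (-8/5 + 21*(⅙))*(-91) = (-8/5 + 7/2)*(-91) = (19/10)*(-91) = -1729/10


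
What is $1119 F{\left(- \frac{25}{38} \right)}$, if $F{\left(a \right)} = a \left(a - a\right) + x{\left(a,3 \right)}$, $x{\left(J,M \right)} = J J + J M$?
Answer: $- \frac{2489775}{1444} \approx -1724.2$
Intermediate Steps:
$x{\left(J,M \right)} = J^{2} + J M$
$F{\left(a \right)} = a \left(3 + a\right)$ ($F{\left(a \right)} = a \left(a - a\right) + a \left(a + 3\right) = a 0 + a \left(3 + a\right) = 0 + a \left(3 + a\right) = a \left(3 + a\right)$)
$1119 F{\left(- \frac{25}{38} \right)} = 1119 - \frac{25}{38} \left(3 - \frac{25}{38}\right) = 1119 \left(-25\right) \frac{1}{38} \left(3 - \frac{25}{38}\right) = 1119 \left(- \frac{25 \left(3 - \frac{25}{38}\right)}{38}\right) = 1119 \left(\left(- \frac{25}{38}\right) \frac{89}{38}\right) = 1119 \left(- \frac{2225}{1444}\right) = - \frac{2489775}{1444}$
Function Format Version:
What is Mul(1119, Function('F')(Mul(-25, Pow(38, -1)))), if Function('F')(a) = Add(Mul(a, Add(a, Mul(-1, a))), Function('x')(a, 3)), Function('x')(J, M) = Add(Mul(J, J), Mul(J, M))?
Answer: Rational(-2489775, 1444) ≈ -1724.2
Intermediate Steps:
Function('x')(J, M) = Add(Pow(J, 2), Mul(J, M))
Function('F')(a) = Mul(a, Add(3, a)) (Function('F')(a) = Add(Mul(a, Add(a, Mul(-1, a))), Mul(a, Add(a, 3))) = Add(Mul(a, 0), Mul(a, Add(3, a))) = Add(0, Mul(a, Add(3, a))) = Mul(a, Add(3, a)))
Mul(1119, Function('F')(Mul(-25, Pow(38, -1)))) = Mul(1119, Mul(Mul(-25, Pow(38, -1)), Add(3, Mul(-25, Pow(38, -1))))) = Mul(1119, Mul(Mul(-25, Rational(1, 38)), Add(3, Mul(-25, Rational(1, 38))))) = Mul(1119, Mul(Rational(-25, 38), Add(3, Rational(-25, 38)))) = Mul(1119, Mul(Rational(-25, 38), Rational(89, 38))) = Mul(1119, Rational(-2225, 1444)) = Rational(-2489775, 1444)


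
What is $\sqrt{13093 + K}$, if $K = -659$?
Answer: $\sqrt{12434} \approx 111.51$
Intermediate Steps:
$\sqrt{13093 + K} = \sqrt{13093 - 659} = \sqrt{12434}$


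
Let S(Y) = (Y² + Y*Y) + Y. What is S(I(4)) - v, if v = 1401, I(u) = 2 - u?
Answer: -1395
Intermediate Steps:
S(Y) = Y + 2*Y² (S(Y) = (Y² + Y²) + Y = 2*Y² + Y = Y + 2*Y²)
S(I(4)) - v = (2 - 1*4)*(1 + 2*(2 - 1*4)) - 1*1401 = (2 - 4)*(1 + 2*(2 - 4)) - 1401 = -2*(1 + 2*(-2)) - 1401 = -2*(1 - 4) - 1401 = -2*(-3) - 1401 = 6 - 1401 = -1395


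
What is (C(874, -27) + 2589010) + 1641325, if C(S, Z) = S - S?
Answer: 4230335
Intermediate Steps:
C(S, Z) = 0
(C(874, -27) + 2589010) + 1641325 = (0 + 2589010) + 1641325 = 2589010 + 1641325 = 4230335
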